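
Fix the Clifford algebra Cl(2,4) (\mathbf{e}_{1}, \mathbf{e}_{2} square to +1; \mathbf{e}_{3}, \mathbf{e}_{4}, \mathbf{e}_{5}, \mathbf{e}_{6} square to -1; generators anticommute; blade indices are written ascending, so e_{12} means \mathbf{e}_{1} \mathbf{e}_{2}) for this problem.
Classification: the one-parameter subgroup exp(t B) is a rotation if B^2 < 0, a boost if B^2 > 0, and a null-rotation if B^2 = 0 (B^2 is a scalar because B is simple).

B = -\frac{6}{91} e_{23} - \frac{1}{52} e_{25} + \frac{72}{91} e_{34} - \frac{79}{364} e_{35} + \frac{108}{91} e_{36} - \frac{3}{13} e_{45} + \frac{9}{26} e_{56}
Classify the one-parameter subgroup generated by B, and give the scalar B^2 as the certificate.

B^2 term by term: the squares give (-\frac{6}{91})^2*(e_{23})^2 + (-\frac{1}{52})^2*(e_{25})^2 + (\frac{72}{91})^2*(e_{34})^2 + (-\frac{79}{364})^2*(e_{35})^2 + (\frac{108}{91})^2*(e_{36})^2 + (-\frac{3}{13})^2*(e_{45})^2 + (\frac{9}{26})^2*(e_{56})^2 = \frac{36}{8281}*(+1) + \frac{1}{2704}*(+1) + \frac{5184}{8281}*(-1) + \frac{6241}{132496}*(-1) + \frac{11664}{8281}*(-1) + \frac{9}{169}*(-1) + \frac{81}{676}*(-1) = -\frac{9}{4} (each basis 2-blade squares to minus the product of its generators' squares); cross terms between blades sharing an index anticommute and cancel; the commuting (index-disjoint) pairs give grade-4 terms 2*c*c'*(blade product), which cancel blade by blade — e_{2345}: \frac{36}{1183} - \frac{36}{1183} = 0; e_{2356}: -\frac{54}{1183} + \frac{54}{1183} = 0; e_{3456}: \frac{648}{1183} - \frac{648}{1183} = 0 — confirming B is simple. So B^2 = -\frac{9}{4}.
Answer: rotation, certificate B^2 = -\frac{9}{4}. Because -\frac{9}{4} is invariant under every versor sandwich, the classification follows from its sign alone.


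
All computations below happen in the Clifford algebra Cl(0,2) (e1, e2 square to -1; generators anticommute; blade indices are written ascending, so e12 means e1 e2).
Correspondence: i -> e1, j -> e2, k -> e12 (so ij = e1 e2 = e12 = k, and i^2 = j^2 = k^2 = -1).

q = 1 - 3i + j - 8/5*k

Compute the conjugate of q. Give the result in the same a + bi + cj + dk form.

In blades: q = 1 - 3*e1 + e2 - 8/5*e12.
Conjugation here is Clifford conjugation: the scalar is fixed and the grade-1 and grade-2 blades all flip sign, giving 1 + 3*e1 - e2 + 8/5*e12; translating back:
Answer: 1 + 3i - j + 8/5*k


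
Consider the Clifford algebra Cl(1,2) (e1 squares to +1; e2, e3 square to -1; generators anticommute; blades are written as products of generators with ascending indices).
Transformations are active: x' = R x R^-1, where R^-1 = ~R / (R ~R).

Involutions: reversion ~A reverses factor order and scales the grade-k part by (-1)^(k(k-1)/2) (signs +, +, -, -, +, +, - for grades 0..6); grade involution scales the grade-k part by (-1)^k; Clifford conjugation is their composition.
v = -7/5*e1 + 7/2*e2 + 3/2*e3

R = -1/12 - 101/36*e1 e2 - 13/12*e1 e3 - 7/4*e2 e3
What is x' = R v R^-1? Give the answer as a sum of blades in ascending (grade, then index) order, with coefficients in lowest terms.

~R = -1/12 + 101/36*e1 e2 + 13/12*e1 e3 + 7/4*e2 e3, and R ~R = -484/81, so R^-1 = ~R / (-484/81).
R v = 2081/180*e1 - 287/180*e2 - 233/30*e3 + 61/30*e1 e2 e3
Answer: 11281/3872*e1 - 54347/19360*e2 - 1755/484*e3


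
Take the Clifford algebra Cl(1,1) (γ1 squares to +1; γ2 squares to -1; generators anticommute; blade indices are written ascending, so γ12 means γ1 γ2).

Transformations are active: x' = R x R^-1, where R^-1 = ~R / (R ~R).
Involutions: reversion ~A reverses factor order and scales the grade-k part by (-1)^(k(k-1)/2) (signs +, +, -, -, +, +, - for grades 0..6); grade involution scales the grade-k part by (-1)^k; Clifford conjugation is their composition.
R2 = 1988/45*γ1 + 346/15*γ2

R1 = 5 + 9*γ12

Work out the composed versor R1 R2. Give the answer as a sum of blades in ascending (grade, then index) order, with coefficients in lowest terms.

Distribute over the terms of R1 (each basis-blade product reordered to ascending indices, repeated generators contracted through their squares):
(5) R2 = 1988/9*γ1 + 346/3*γ2
(9*γ12) R2 = -1038/5*γ1 - 1988/5*γ2
Summing the partial products and collecting blades:
Answer: 598/45*γ1 - 4234/15*γ2


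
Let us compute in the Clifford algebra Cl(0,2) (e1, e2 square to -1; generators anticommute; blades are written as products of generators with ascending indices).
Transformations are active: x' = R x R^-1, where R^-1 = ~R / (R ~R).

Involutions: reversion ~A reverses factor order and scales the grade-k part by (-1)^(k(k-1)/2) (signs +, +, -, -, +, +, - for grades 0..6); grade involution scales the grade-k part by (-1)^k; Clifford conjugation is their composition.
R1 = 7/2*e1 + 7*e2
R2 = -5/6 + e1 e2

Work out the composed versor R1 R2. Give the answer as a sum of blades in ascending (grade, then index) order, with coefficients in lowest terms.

Distribute over the terms of R1 (each basis-blade product reordered to ascending indices, repeated generators contracted through their squares):
(7/2*e1) R2 = -35/12*e1 - 7/2*e2
(7*e2) R2 = 7*e1 - 35/6*e2
Summing the partial products and collecting blades:
Answer: 49/12*e1 - 28/3*e2


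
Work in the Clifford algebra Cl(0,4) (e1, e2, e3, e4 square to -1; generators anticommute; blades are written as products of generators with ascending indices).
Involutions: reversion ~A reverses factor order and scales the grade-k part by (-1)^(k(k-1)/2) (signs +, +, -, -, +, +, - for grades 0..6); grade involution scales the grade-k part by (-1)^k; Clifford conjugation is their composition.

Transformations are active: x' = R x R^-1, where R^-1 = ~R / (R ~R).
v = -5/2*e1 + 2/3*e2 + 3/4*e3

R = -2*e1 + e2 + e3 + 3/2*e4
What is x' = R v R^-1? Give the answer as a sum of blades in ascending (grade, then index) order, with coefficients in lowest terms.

~R = -2*e1 + e2 + e3 + 3/2*e4, and R ~R = -33/4, so R^-1 = ~R / (-33/4).
R v = -77/12 + 7/6*e1 e2 + e1 e3 + 15/4*e1 e4 + 1/12*e2 e3 - e2 e4 - 9/8*e3 e4
Answer: -11/18*e1 + 8/9*e2 + 29/36*e3 + 7/3*e4


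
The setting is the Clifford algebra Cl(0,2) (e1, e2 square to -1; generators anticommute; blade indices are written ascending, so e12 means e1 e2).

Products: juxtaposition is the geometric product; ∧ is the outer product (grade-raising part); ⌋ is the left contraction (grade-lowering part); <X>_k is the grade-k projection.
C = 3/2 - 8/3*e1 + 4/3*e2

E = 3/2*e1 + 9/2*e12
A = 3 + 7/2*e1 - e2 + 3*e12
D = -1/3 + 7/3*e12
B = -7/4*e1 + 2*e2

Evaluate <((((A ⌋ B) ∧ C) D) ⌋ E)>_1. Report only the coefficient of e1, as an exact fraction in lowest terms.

step 1: 65/8 - 21/4*e1 + 6*e2
step 2: 195/16 - 709/24*e1 + 119/6*e2 + 9*e12
step 3: -401/16 + 449/8*e1 + 4487/72*e2 + 407/16*e12
step 4: -6357/32 + 7771/32*e1 - 4041/16*e2 - 3609/32*e12
step 5: 7771/32*e1 - 4041/16*e2
Answer: 7771/32


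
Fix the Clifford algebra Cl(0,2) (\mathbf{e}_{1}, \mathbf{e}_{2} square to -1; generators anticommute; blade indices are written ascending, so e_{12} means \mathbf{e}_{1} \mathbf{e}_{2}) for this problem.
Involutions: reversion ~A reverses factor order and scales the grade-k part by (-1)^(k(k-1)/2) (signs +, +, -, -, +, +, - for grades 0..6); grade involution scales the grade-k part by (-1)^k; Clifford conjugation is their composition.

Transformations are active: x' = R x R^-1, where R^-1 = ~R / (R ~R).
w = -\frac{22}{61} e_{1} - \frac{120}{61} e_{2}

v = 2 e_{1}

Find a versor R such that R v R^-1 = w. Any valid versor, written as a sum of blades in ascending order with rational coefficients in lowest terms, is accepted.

Why this works: both vectors square to -4, so q(v) = q(w) and R = v + w = \frac{100}{61} e_{1} - \frac{120}{61} e_{2} carries v to w — its own direction survives, the complement (v - w)/2 flips.
Answer: \frac{100}{61} e_{1} - \frac{120}{61} e_{2}


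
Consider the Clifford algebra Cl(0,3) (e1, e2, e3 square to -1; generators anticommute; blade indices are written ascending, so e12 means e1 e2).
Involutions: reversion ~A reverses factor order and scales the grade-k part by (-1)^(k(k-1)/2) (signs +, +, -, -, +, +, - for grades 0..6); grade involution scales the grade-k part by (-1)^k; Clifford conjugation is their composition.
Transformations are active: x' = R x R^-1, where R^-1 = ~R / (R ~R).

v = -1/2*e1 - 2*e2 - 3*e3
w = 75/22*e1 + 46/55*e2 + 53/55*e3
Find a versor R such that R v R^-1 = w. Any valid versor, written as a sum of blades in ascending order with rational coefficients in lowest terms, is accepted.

Since q(v) = q(w) = -53/4, the sum R = v + w = 32/11*e1 - 64/55*e2 - 112/55*e3 does the job whenever invertible.
Answer: 32/11*e1 - 64/55*e2 - 112/55*e3


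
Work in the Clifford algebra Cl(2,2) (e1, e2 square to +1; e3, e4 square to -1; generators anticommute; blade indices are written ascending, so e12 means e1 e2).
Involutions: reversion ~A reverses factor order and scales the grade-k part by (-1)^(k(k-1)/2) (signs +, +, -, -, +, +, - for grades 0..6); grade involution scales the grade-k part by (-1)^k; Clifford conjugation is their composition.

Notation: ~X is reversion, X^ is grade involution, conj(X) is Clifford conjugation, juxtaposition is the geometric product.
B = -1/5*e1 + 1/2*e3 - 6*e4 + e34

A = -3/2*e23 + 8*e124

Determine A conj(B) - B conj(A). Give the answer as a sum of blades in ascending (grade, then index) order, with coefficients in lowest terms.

first term: -3/4*e2 - 48*e12 + 1/10*e24 - 83/10*e123 - 9*e234 + 4*e1234
second term: 3/4*e2 + 48*e12 - 1/10*e24 - 83/10*e123 - 9*e234 + 4*e1234
Answer: -3/2*e2 - 96*e12 + 1/5*e24


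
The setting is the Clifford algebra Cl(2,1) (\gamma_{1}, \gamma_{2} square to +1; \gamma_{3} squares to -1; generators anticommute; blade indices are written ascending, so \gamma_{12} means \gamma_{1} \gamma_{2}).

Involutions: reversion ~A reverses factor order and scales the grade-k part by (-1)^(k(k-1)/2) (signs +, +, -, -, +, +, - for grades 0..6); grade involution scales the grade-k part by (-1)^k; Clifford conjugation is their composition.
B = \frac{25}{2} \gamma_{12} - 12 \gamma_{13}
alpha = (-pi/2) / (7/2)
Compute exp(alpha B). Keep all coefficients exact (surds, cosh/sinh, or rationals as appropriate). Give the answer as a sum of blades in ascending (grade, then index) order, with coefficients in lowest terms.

B^2 term by term: the squares give (\frac{25}{2})^2*(\gamma_{12})^2 + (-12)^2*(\gamma_{13})^2 = \frac{625}{4}*(-1) + 144*(+1) = -\frac{49}{4} (each basis 2-blade squares to minus the product of its generators' squares); cross terms between blades sharing an index anticommute and cancel. So B^2 = -\frac{49}{4}.
B^2 = -\frac{49}{4} — circular case — the even/odd split gives cos and sin: l = \frac{7}{2}, alpha*l = - \frac{\pi}{2}, so exp(alpha B) = cos(- \frac{\pi}{2}) + (sin(- \frac{\pi}{2})/(\frac{7}{2}))*B = 0 + (- \frac{2}{7})*B.
Answer: - \frac{25}{7} \gamma_{12} + \frac{24}{7} \gamma_{13}


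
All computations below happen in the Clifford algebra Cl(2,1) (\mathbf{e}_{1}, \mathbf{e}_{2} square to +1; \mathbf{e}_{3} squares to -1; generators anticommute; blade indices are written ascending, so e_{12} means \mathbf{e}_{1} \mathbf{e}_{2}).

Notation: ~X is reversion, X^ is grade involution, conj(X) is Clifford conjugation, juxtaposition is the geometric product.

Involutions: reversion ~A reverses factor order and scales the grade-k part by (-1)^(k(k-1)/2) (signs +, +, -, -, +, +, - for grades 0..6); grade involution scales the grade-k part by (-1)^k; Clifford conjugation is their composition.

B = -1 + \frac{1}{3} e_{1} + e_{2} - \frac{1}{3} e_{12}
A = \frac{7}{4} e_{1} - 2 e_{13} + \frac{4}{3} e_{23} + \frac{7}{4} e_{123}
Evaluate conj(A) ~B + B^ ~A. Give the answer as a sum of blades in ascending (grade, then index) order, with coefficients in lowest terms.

first term: -\frac{7}{12} + \frac{7}{4} e_{1} - \frac{7}{12} e_{2} + \frac{1}{12} e_{3} - \frac{7}{4} e_{12} - \frac{119}{36} e_{13} + \frac{31}{12} e_{23} - \frac{151}{36} e_{123}
second term: -\frac{7}{12} - \frac{7}{4} e_{1} + \frac{7}{12} e_{2} + \frac{1}{12} e_{3} + \frac{7}{4} e_{12} - \frac{119}{36} e_{13} + \frac{31}{12} e_{23} + \frac{151}{36} e_{123}
Answer: -\frac{7}{6} + \frac{1}{6} e_{3} - \frac{119}{18} e_{13} + \frac{31}{6} e_{23}


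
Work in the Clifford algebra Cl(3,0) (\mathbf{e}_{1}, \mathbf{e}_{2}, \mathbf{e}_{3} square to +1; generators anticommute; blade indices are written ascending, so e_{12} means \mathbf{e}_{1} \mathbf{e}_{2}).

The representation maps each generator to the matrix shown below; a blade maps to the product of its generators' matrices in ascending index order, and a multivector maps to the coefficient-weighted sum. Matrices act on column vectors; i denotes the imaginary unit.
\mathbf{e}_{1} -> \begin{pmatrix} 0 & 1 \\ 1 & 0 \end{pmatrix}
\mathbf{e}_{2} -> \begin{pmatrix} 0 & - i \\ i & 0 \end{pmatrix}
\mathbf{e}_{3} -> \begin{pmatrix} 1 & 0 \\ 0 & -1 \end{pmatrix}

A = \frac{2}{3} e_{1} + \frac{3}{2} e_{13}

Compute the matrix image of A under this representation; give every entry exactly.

Bivector images (products of the table entries): rho(e_{13}) = rho(\mathbf{e}_{1})rho(\mathbf{e}_{3}) = \begin{pmatrix} 0 & -1 \\ 1 & 0 \end{pmatrix}.
M = (\frac{2}{3})*rho(e_{1}) + (\frac{3}{2})*rho(e_{13}), summed entrywise:
Answer: \begin{pmatrix} 0 & - \frac{5}{6} \\ \frac{13}{6} & 0 \end{pmatrix}


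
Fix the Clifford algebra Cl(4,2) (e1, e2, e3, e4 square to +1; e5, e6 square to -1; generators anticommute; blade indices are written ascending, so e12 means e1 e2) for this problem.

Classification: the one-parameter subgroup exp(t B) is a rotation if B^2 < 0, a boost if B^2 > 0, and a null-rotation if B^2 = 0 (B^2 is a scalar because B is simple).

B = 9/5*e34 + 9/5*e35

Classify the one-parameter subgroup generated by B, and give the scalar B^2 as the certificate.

B^2 term by term: the squares give (9/5)^2*(e34)^2 + (9/5)^2*(e35)^2 = 81/25*(-1) + 81/25*(+1) = 0 (each basis 2-blade squares to minus the product of its generators' squares); cross terms between blades sharing an index anticommute and cancel. So B^2 = 0.
Answer: null-rotation, certificate B^2 = 0. One invariant decides it: the square 0 survives every conjugation, and its sign is exactly the classification.


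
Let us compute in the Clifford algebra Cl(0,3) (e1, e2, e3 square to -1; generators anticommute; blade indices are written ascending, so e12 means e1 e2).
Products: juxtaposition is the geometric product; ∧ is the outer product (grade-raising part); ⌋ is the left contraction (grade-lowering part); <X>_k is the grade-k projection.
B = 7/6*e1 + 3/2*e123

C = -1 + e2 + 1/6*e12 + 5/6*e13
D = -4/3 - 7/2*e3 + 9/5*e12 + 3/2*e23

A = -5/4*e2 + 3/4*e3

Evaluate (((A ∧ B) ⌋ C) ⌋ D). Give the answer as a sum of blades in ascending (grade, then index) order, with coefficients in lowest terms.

step 1: 35/24*e12 - 7/8*e13
step 2: 35/72
step 3: -35/54 - 245/144*e3 + 7/8*e12 + 35/48*e23
Answer: -35/54 - 245/144*e3 + 7/8*e12 + 35/48*e23


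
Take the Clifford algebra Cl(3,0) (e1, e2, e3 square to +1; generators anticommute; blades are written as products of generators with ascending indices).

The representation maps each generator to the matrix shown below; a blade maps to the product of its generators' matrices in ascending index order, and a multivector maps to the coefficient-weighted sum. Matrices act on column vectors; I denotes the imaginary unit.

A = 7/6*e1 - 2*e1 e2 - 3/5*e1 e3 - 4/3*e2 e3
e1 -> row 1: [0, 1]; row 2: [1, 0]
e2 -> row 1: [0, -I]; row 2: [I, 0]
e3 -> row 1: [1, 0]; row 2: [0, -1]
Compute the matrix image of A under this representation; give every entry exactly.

Bivector images (products of the table entries): rho(e1 e2) = rho(e1)rho(e2) = row 1: [I, 0]; row 2: [0, -I]; rho(e1 e3) = rho(e1)rho(e3) = row 1: [0, -1]; row 2: [1, 0]; rho(e2 e3) = rho(e2)rho(e3) = row 1: [0, I]; row 2: [I, 0].
M = (7/6)*rho(e1) + (-2)*rho(e1 e2) + (-3/5)*rho(e1 e3) + (-4/3)*rho(e2 e3), summed entrywise:
Answer: row 1: [-2*I, 53/30 - 4*I/3]; row 2: [17/30 - 4*I/3, 2*I]


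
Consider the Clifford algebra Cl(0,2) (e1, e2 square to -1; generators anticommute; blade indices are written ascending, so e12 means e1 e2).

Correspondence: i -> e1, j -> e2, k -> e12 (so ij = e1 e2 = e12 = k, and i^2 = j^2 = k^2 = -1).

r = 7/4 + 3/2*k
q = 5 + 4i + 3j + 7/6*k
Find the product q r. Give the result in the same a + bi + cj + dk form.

In blades: q = 5 + 4*e1 + 3*e2 + 7/6*e12, r = 7/4 + 3/2*e12.
Distribute q over r term by term (generator squares from the signature, products reordered to ascending indices): (5)*r = 35/4 + 15/2*e12; (4*e1)*r = 7*e1 - 6*e2; (3*e2)*r = 9/2*e1 + 21/4*e2; (7/6*e12)*r = -7/4 + 49/24*e12.
Sum: 7 + 23/2*e1 - 3/4*e2 + 229/24*e12; translating back through the correspondence:
Answer: 7 + 23/2*i - 3/4*j + 229/24*k


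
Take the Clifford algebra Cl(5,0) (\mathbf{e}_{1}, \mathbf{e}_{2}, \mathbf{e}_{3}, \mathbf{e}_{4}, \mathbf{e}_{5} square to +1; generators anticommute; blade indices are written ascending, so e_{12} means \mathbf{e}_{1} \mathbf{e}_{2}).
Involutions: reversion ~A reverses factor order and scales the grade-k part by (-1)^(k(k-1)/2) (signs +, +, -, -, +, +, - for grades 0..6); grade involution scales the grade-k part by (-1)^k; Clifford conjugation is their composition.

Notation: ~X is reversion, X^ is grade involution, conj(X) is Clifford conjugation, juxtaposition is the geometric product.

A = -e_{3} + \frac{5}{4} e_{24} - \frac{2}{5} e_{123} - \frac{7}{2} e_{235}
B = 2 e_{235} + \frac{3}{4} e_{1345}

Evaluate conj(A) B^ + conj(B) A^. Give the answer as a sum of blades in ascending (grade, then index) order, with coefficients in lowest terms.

first term: -7 - \frac{4}{5} e_{15} + 2 e_{25} + \frac{21}{8} e_{124} - \frac{3}{4} e_{145} - \frac{3}{10} e_{245} + \frac{5}{2} e_{345} + \frac{15}{16} e_{1235}
second term: -7 + \frac{4}{5} e_{15} - 2 e_{25} - \frac{21}{8} e_{124} + \frac{3}{4} e_{145} + \frac{3}{10} e_{245} - \frac{5}{2} e_{345} + \frac{15}{16} e_{1235}
Answer: -14 + \frac{15}{8} e_{1235}


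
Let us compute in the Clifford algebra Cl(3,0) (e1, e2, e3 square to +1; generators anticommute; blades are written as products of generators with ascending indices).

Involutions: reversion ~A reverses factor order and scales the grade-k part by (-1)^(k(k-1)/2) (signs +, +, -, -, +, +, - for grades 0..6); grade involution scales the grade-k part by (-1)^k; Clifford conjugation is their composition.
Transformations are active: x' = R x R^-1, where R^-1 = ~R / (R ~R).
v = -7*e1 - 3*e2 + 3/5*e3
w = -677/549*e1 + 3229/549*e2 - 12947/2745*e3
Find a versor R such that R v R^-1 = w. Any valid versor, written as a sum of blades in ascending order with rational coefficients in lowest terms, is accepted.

Since q(v) = q(w) = 1459/25, the sum R = v + w = -4520/549*e1 + 1582/549*e2 - 2260/549*e3 does the job whenever invertible.
Answer: -4520/549*e1 + 1582/549*e2 - 2260/549*e3


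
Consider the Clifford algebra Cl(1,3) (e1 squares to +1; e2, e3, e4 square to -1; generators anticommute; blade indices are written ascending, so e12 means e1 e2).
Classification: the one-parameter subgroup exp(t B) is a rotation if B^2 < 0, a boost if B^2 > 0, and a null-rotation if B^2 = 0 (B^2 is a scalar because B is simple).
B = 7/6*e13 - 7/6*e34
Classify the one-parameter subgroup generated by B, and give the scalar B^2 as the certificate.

B^2 term by term: the squares give (7/6)^2*(e13)^2 + (-7/6)^2*(e34)^2 = 49/36*(+1) + 49/36*(-1) = 0 (each basis 2-blade squares to minus the product of its generators' squares); cross terms between blades sharing an index anticommute and cancel. So B^2 = 0.
Answer: null-rotation, certificate B^2 = 0. Certificate logic: 0 is a conjugation-invariant scalar, so its sign fixes rotation versus boost versus null-rotation outright.


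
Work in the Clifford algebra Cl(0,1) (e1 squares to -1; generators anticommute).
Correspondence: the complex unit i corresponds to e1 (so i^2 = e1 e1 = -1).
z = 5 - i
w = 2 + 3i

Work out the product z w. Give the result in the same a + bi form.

In blades: z = 5 - e1, w = 2 + 3*e1.
Distribute z over w term by term (generator squares from the signature, products reordered to ascending indices): (5)*w = 10 + 15*e1; (-e1)*w = 3 - 2*e1.
Sum: 13 + 13*e1; translating back through the correspondence:
Answer: 13 + 13i


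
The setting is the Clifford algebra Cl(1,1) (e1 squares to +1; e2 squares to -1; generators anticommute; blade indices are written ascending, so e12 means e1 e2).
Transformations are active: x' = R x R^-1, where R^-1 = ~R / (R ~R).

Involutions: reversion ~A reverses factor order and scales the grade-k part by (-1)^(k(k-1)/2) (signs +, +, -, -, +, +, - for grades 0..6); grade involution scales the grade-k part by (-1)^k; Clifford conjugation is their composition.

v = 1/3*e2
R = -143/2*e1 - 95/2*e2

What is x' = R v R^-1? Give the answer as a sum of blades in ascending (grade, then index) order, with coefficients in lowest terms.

~R = -143/2*e1 - 95/2*e2, and R ~R = 2856, so R^-1 = ~R / (2856).
R v = 95/6 - 143/6*e12
Answer: -13585/17136*e1 - 14737/17136*e2


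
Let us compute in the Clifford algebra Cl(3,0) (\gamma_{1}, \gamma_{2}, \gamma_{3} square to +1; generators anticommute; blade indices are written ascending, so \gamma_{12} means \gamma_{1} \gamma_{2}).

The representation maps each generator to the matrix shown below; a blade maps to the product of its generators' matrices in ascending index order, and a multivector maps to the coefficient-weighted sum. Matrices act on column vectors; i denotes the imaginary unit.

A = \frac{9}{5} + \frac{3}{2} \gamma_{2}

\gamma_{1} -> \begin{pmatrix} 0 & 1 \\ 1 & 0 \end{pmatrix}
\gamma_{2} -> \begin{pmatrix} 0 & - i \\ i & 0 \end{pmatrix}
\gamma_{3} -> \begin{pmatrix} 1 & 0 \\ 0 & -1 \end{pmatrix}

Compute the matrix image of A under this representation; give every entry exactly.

M = (\frac{9}{5})*1 + (\frac{3}{2})*rho(\gamma_{2}), summed entrywise (1 is the identity matrix):
Answer: \begin{pmatrix} \frac{9}{5} & - \frac{3 i}{2} \\ \frac{3 i}{2} & \frac{9}{5} \end{pmatrix}


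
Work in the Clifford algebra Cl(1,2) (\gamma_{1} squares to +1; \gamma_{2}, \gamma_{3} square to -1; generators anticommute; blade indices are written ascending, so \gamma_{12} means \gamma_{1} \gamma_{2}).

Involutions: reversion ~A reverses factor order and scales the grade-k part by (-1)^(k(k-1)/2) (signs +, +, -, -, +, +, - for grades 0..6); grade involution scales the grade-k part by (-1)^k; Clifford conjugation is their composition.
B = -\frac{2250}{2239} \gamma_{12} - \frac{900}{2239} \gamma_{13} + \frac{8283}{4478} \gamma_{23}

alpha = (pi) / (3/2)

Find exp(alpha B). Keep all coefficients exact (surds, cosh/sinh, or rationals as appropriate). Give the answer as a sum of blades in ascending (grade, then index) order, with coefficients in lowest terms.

B^2 term by term: the squares give (-\frac{2250}{2239})^2*(\gamma_{12})^2 + (-\frac{900}{2239})^2*(\gamma_{13})^2 + (\frac{8283}{4478})^2*(\gamma_{23})^2 = \frac{5062500}{5013121}*(+1) + \frac{810000}{5013121}*(+1) + \frac{68608089}{20052484}*(-1) = -\frac{9}{4} (each basis 2-blade squares to minus the product of its generators' squares); cross terms between blades sharing an index anticommute and cancel. So B^2 = -\frac{9}{4}.
B^2 = -\frac{9}{4} — since the square is negative, the closed form is circular: l = \frac{3}{2}, alpha*l = \pi, so exp(alpha B) = cos(\pi) + (sin(\pi)/(\frac{3}{2}))*B = -1 + (0)*B.
Answer: -1


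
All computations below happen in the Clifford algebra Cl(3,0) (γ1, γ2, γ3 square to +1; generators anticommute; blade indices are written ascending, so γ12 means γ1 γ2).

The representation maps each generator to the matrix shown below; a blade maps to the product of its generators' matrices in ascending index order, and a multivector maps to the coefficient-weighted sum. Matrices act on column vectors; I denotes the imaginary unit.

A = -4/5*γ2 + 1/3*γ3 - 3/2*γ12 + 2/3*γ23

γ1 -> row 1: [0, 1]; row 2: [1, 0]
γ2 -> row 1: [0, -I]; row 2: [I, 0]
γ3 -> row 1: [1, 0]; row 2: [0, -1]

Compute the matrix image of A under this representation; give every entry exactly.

Bivector images (products of the table entries): rho(γ12) = rho(γ1)rho(γ2) = row 1: [I, 0]; row 2: [0, -I]; rho(γ23) = rho(γ2)rho(γ3) = row 1: [0, I]; row 2: [I, 0].
M = (-4/5)*rho(γ2) + (1/3)*rho(γ3) + (-3/2)*rho(γ12) + (2/3)*rho(γ23), summed entrywise:
Answer: row 1: [1/3 - 3*I/2, 22*I/15]; row 2: [-2*I/15, -1/3 + 3*I/2]


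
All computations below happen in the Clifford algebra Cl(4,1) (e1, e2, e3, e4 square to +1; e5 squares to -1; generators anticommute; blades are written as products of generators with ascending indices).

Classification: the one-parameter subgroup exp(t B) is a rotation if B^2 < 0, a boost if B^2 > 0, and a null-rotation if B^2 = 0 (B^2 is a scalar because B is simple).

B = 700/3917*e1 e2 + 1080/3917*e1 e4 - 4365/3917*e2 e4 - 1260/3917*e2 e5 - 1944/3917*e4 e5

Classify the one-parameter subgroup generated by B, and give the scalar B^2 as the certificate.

B^2 term by term: the squares give (700/3917)^2*(e1 e2)^2 + (1080/3917)^2*(e1 e4)^2 + (-4365/3917)^2*(e2 e4)^2 + (-1260/3917)^2*(e2 e5)^2 + (-1944/3917)^2*(e4 e5)^2 = 490000/15342889*(-1) + 1166400/15342889*(-1) + 19053225/15342889*(-1) + 1587600/15342889*(+1) + 3779136/15342889*(+1) = -1 (each basis 2-blade squares to minus the product of its generators' squares); cross terms between blades sharing an index anticommute and cancel; the commuting (index-disjoint) pairs give grade-4 terms 2*c*c'*(blade product), which cancel blade by blade — e1 e2 e4 e5: -2721600/15342889 + 2721600/15342889 = 0 — confirming B is simple. So B^2 = -1.
Answer: rotation, certificate B^2 = -1. No conjugation can change B^2 = -1; the sign gives the class.


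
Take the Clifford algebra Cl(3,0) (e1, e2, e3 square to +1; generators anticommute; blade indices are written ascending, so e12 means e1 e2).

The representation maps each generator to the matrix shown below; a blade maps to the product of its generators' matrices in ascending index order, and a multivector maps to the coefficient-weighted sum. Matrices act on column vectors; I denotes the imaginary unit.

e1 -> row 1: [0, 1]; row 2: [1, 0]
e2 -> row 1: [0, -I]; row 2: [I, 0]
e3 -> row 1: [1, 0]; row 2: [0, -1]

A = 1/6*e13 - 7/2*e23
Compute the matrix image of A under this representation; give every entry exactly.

Bivector images (products of the table entries): rho(e13) = rho(e1)rho(e3) = row 1: [0, -1]; row 2: [1, 0]; rho(e23) = rho(e2)rho(e3) = row 1: [0, I]; row 2: [I, 0].
M = (1/6)*rho(e13) + (-7/2)*rho(e23), summed entrywise:
Answer: row 1: [0, -1/6 - 7*I/2]; row 2: [1/6 - 7*I/2, 0]


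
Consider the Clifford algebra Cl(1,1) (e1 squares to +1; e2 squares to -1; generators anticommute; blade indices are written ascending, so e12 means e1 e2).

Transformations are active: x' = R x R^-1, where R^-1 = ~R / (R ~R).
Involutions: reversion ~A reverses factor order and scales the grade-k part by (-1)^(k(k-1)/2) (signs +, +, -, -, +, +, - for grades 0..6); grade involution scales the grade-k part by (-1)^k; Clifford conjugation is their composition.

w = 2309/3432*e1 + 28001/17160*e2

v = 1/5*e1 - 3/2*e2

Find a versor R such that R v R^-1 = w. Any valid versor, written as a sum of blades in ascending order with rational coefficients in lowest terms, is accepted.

Here q(v) = q(w) = -221/100; the classical choice R = v + w = 14977/17160*e1 + 2261/17160*e2 then realises v -> w under the sandwich.
Answer: 14977/17160*e1 + 2261/17160*e2


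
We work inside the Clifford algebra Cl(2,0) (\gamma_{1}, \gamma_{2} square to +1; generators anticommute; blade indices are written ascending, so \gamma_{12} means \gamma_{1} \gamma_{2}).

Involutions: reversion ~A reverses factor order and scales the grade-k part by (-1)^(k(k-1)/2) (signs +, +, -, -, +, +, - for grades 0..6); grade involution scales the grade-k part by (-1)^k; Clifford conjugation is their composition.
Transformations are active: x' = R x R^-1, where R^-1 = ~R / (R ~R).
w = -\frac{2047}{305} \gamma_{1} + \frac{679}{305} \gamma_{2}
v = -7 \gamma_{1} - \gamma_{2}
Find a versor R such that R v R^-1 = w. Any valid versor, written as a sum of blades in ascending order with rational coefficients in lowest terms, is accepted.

Reasoning: v^2 = w^2 = 50 since conjugation preserves the quadratic form; R = v + w = -\frac{4182}{305} \gamma_{1} + \frac{374}{305} \gamma_{2} is then valid when invertible, keeping its own part and reversing (v - w)/2.
Answer: -\frac{4182}{305} \gamma_{1} + \frac{374}{305} \gamma_{2}


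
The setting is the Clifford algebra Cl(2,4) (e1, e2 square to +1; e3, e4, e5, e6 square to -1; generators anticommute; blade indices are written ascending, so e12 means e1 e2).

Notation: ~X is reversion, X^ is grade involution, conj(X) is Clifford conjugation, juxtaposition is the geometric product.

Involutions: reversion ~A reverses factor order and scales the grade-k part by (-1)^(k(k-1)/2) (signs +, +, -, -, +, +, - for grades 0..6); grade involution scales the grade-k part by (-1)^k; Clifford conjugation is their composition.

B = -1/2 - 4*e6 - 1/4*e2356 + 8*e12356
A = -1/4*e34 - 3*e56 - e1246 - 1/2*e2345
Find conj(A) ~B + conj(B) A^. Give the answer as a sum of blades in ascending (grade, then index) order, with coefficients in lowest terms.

first term: 12*e5 + 3/4*e23 - 1/8*e34 - 1/8*e46 - 3/2*e56 - 24*e123 - 4*e124 + 4*e146 + 8*e345 - e346 + 1/2*e1246 + 1/4*e1345 + 1/4*e2345 - 1/16*e2456 + 2*e12456 + 2*e23456
second term: -12*e5 - 3/4*e23 + 1/8*e34 + 1/8*e46 + 3/2*e56 - 24*e123 - 4*e124 + 4*e146 + 8*e345 - e346 + 1/2*e1246 + 1/4*e1345 + 1/4*e2345 - 1/16*e2456 - 2*e12456 - 2*e23456
Answer: -48*e123 - 8*e124 + 8*e146 + 16*e345 - 2*e346 + e1246 + 1/2*e1345 + 1/2*e2345 - 1/8*e2456


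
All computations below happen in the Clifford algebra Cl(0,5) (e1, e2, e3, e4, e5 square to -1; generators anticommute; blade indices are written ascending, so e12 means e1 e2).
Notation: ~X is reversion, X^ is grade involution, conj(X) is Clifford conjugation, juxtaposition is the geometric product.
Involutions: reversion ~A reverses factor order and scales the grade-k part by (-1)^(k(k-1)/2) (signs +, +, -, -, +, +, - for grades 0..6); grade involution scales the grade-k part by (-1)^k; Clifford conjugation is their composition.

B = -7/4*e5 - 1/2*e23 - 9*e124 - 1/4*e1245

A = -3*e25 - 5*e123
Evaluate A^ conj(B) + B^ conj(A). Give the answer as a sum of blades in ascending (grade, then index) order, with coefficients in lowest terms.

first term: -5/2*e1 + 21/4*e2 + 3/4*e14 + 45*e34 + 3/2*e35 - 27*e145 + 5/4*e345 + 35/4*e1235
second term: -5/2*e1 + 21/4*e2 - 3/4*e14 - 45*e34 - 3/2*e35 + 27*e145 - 5/4*e345 + 35/4*e1235
Answer: -5*e1 + 21/2*e2 + 35/2*e1235


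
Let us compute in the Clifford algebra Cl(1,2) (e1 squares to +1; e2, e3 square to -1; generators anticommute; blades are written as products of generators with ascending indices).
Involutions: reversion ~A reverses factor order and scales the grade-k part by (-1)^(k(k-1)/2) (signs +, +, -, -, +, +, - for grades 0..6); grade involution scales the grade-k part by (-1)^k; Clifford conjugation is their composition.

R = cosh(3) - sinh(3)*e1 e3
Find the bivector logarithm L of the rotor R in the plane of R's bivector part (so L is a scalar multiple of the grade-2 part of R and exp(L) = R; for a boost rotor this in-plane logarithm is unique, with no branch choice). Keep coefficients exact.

The scalar part of R is cosh(3), which determines |rapidity| via cosh; the sign lives in the bivector part, and pairing them (bivector part over sinh of the rapidity = the plane) gives the unique in-plane L = rapidity * plane.
Concretely: cosh(rapidity) = cosh(3) gives rapidity = ±3, and since rapidity/sinh(rapidity) is even the sign is immaterial: L = (rapidity/sinh(rapidity)) * <R>_2 = (3/sinh(3)) * <R>_2.
Answer: -3*e1 e3


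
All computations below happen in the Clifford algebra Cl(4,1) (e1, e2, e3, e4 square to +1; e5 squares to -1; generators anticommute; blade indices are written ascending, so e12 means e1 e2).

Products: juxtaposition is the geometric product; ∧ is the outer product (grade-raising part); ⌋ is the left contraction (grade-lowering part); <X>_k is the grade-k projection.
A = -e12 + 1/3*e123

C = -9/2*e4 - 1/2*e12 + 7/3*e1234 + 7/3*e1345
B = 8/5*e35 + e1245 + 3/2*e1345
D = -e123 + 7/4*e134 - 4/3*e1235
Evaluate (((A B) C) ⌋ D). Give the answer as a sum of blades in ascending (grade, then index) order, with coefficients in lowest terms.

step 1: e45 + 8/15*e125 + 1/2*e245 - 1/3*e345 - 8/5*e1235 + 3/2*e2345
step 2: 7/9*e1 + 143/30*e5 + 7/2*e12 + 7/3*e13 + 7/2*e15 - 56/15*e24 + 9/4*e25 - 23/10*e35 + 56/15*e45 - 7/6*e123 + 7/9*e125 + 7/6*e135 + 1/4*e145 - 56/45*e234 + 27/4*e235 - 56/45*e345 - 7/3*e1235 + 19/10*e1245 + 3/4*e1345 - 211/30*e12345
step 3: -77/18 + 9*e1 - 35/9*e2 + 245/54*e3 - 49/12*e4 - 14/9*e5 + 46/15*e12 + 3*e13 - 49/9*e23 - 28/9*e25 + 49/36*e34 + 14/3*e35 - 286/45*e123 - 28/27*e235
Answer: -77/18 + 9*e1 - 35/9*e2 + 245/54*e3 - 49/12*e4 - 14/9*e5 + 46/15*e12 + 3*e13 - 49/9*e23 - 28/9*e25 + 49/36*e34 + 14/3*e35 - 286/45*e123 - 28/27*e235


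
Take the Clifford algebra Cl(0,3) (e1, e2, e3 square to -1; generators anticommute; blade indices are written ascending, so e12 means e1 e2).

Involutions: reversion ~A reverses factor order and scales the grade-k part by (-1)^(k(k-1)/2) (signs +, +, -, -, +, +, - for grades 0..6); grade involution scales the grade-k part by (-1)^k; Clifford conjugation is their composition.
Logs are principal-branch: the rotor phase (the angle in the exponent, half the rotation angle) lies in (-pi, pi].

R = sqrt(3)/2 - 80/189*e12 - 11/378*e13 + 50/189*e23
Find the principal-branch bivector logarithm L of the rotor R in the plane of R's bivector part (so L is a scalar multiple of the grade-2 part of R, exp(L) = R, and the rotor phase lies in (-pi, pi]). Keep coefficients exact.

The scalar part of R is sqrt(3)/2, so the principal-branch rotor phase is pinned; divide the bivector part by its sine to get the unit plane — L is the phase times that plane.
Concretely: cos(phase) = sqrt(3)/2 gives phase = ±pi/6, and since phase/sin(phase) is even the sign is immaterial: L = (phase/sin(phase)) * <R>_2 = (pi/3) * <R>_2.
Answer: -80*pi/567*e12 - 11*pi/1134*e13 + 50*pi/567*e23


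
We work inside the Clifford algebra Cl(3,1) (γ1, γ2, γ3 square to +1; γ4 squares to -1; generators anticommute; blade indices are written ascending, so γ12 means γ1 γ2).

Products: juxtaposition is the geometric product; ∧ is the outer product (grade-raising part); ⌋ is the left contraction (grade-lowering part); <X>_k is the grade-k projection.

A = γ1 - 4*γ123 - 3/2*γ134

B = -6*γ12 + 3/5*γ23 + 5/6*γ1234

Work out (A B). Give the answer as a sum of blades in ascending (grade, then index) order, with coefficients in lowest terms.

step 1: 12/5*γ1 - 29/4*γ2 - 24*γ3 + 10/3*γ4 + 3/5*γ123 + 9/10*γ124 + 59/6*γ234
Answer: 12/5*γ1 - 29/4*γ2 - 24*γ3 + 10/3*γ4 + 3/5*γ123 + 9/10*γ124 + 59/6*γ234


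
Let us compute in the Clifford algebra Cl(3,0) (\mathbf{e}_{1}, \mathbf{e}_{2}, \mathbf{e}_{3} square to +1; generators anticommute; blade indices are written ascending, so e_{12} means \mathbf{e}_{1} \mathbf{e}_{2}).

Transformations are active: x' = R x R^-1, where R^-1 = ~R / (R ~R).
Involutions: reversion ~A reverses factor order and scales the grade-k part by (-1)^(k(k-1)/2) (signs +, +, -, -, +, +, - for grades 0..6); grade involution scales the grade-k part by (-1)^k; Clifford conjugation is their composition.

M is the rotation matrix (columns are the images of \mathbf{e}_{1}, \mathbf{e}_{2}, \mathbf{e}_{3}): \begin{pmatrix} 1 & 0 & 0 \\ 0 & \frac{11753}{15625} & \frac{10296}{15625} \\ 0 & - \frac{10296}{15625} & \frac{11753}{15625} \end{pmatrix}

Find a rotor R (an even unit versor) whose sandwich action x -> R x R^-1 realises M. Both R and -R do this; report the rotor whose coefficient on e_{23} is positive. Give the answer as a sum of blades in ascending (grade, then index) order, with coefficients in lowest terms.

Method: write R = a + b12*e_{12} + b13*e_{13} + b23*e_{23} with a^2 + b12^2 + b13^2 + b23^2 = 1 (so R^-1 = ~R). Expanding the columns R e_j ~R gives tr M = 4a^2 - 1 and, from the antisymmetric part, M21 - M12 = -4a*b12, M13 - M31 = 4a*b13, M32 - M23 = -4a*b23.
Here tr M = \frac{39131}{15625}, so a^2 = (1 + tr M)/4 = \frac{13689}{15625} and a = ±\frac{117}{125}. Taking a = \frac{117}{125}: M21 - M12 = 0, M13 - M31 = 0, M32 - M23 = -\frac{20592}{15625}, giving b12 = 0, b13 = 0, b23 = \frac{44}{125}, i.e. R = \frac{117}{125} + \frac{44}{125} e_{23}.
Its e_{23} coefficient is already positive.
Answer: \frac{117}{125} + \frac{44}{125} e_{23}. Key observation: the double cover Spin(3) -> SO(3) sends R and -R to the same matrix (trace \frac{39131}{15625} here), so the stated sign of the e_{23} coefficient is what selects one sheet.


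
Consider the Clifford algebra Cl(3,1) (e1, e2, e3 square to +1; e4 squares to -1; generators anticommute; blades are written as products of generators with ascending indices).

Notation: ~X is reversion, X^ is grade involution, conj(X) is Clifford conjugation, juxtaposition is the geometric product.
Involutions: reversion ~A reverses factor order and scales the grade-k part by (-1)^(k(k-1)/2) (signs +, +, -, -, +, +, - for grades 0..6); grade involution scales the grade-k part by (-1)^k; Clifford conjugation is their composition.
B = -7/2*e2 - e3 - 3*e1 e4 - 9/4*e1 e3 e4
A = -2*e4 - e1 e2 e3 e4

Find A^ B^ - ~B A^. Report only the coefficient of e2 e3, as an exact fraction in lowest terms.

first term: -6*e1 + 9/4*e2 - 9/2*e1 e3 + 3*e2 e3 - 7*e2 e4 - 2*e3 e4 + e1 e2 e4 - 7/2*e1 e3 e4
second term: -6*e1 - 9/4*e2 - 9/2*e1 e3 - 3*e2 e3 - 7*e2 e4 - 2*e3 e4 + e1 e2 e4 - 7/2*e1 e3 e4
Answer: 6


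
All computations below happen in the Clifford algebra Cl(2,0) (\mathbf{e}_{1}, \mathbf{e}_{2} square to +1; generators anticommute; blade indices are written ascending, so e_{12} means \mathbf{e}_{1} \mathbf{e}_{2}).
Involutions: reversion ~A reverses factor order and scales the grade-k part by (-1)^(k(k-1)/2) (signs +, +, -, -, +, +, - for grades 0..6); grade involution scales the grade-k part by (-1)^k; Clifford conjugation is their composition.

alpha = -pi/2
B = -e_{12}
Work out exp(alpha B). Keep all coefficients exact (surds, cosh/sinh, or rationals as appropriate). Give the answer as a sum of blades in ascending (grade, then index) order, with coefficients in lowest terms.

B^2 = (-1)^2*(e_{12})^2 = 1*(-1) = -1 (a basis 2-blade squares to minus the product of its generators' squares).
B^2 = -1 — circular case — the even/odd split gives cos and sin: l = 1, alpha*l = - \frac{\pi}{2}, so exp(alpha B) = cos(- \frac{\pi}{2}) + (sin(- \frac{\pi}{2})/1)*B = 0 + (-1)*B.
Answer: e_{12}


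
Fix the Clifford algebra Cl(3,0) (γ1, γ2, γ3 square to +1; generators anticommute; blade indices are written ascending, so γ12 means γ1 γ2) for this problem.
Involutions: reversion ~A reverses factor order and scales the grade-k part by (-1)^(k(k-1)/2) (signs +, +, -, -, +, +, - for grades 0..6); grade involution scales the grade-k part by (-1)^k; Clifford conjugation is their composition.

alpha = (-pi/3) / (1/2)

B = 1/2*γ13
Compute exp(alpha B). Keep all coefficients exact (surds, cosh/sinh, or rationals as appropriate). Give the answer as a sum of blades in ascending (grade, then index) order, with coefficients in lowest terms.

B^2 = (1/2)^2*(γ13)^2 = 1/4*(-1) = -1/4 (a basis 2-blade squares to minus the product of its generators' squares).
B^2 = -1/4 — since the square is negative, the closed form is circular: l = 1/2, alpha*l = -pi/3, so exp(alpha B) = cos(-pi/3) + (sin(-pi/3)/(1/2))*B = 1/2 + (-sqrt(3))*B.
Answer: 1/2 - sqrt(3)/2*γ13


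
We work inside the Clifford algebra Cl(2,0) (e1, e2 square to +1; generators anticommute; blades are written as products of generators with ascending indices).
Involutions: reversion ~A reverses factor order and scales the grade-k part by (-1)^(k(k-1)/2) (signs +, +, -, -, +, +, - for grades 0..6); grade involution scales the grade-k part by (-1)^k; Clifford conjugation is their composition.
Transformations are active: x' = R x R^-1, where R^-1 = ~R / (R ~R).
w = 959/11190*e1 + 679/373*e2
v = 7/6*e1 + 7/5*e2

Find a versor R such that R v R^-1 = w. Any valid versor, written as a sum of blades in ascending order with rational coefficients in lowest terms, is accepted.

Construction: equal norms (both 2989/900) license R = v + w = 7007/5595*e1 + 6006/1865*e2 — nothing changes along that direction, while (v - w)/2 changes sign, so v maps onto w.
Answer: 7007/5595*e1 + 6006/1865*e2
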